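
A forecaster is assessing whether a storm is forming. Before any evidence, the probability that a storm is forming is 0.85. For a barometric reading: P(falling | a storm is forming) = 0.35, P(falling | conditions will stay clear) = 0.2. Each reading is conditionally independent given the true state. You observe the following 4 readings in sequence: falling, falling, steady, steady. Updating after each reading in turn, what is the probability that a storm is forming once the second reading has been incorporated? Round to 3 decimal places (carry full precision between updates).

0.946

After 'falling': P(storm) = 0.35·0.8500 / (0.35·0.8500 + 0.2·0.1500) ≈ 0.9084
After 'falling': P(storm) = 0.35·0.9084 / (0.35·0.9084 + 0.2·0.0916) ≈ 0.9455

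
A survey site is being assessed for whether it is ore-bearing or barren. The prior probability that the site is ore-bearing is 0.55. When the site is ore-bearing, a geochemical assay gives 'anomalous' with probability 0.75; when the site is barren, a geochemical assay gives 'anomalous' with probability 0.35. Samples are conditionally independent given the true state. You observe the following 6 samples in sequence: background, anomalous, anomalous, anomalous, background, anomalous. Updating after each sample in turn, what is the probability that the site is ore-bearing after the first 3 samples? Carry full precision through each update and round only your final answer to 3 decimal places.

0.683

Each posterior becomes the prior for the next update.
After 'background': P(ore) = 0.25·0.5500 / (0.25·0.5500 + 0.65·0.4500) ≈ 0.3198
After 'anomalous': P(ore) = 0.75·0.3198 / (0.75·0.3198 + 0.35·0.6802) ≈ 0.5018
After 'anomalous': P(ore) = 0.75·0.5018 / (0.75·0.5018 + 0.35·0.4982) ≈ 0.6834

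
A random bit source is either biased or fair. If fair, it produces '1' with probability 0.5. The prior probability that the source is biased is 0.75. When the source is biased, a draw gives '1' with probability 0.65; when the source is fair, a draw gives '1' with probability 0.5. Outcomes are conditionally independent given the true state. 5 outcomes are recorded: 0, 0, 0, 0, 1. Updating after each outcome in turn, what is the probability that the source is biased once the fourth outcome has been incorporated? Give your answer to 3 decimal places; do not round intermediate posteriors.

After '0': P(biased) = 0.35·0.7500 / (0.35·0.7500 + 0.5·0.2500) ≈ 0.6774
After '0': P(biased) = 0.35·0.6774 / (0.35·0.6774 + 0.5·0.3226) ≈ 0.5951
After '0': P(biased) = 0.35·0.5951 / (0.35·0.5951 + 0.5·0.4049) ≈ 0.5071
After '0': P(biased) = 0.35·0.5071 / (0.35·0.5071 + 0.5·0.4929) ≈ 0.4187

0.419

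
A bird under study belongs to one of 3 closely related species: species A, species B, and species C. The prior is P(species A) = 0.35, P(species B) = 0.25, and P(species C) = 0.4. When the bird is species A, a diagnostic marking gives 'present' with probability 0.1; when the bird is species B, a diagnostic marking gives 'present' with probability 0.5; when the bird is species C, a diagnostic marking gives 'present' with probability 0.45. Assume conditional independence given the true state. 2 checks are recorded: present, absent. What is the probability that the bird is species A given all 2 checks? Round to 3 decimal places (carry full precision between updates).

0.163

Apply Bayes' rule sequentially, carrying P(species A) forward.
After 'present': normaliser = 0.1·0.3500 + 0.5·0.2500 + 0.45·0.4000; P(species A) ≈ 0.1029, P(species B) ≈ 0.3676, P(species C) ≈ 0.5294
After 'absent': normaliser = 0.9·0.1029 + 0.5·0.3676 + 0.55·0.5294; P(species A) ≈ 0.1632, P(species B) ≈ 0.3238, P(species C) ≈ 0.5130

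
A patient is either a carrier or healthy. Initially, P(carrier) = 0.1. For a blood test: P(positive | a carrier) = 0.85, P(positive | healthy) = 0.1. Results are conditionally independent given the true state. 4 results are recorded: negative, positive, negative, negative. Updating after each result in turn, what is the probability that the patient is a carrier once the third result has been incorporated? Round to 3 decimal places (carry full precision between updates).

After 'negative': P(carrier) = 0.15·0.1000 / (0.15·0.1000 + 0.9·0.9000) ≈ 0.0182
After 'positive': P(carrier) = 0.85·0.0182 / (0.85·0.0182 + 0.1·0.9818) ≈ 0.1360
After 'negative': P(carrier) = 0.15·0.1360 / (0.15·0.1360 + 0.9·0.8640) ≈ 0.0256

0.026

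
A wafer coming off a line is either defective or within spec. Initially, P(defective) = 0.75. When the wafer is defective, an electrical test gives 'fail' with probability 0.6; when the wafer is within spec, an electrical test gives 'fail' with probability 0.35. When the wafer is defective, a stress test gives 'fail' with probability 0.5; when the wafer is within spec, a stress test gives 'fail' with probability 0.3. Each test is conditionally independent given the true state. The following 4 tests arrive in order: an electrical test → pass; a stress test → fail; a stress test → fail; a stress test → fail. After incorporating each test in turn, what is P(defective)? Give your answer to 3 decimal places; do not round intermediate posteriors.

After an electrical test='pass': P(defective) = 0.4·0.7500 / (0.4·0.7500 + 0.65·0.2500) ≈ 0.6486
After a stress test='fail': P(defective) = 0.5·0.6486 / (0.5·0.6486 + 0.3·0.3514) ≈ 0.7547
After a stress test='fail': P(defective) = 0.5·0.7547 / (0.5·0.7547 + 0.3·0.2453) ≈ 0.8368
After a stress test='fail': P(defective) = 0.5·0.8368 / (0.5·0.8368 + 0.3·0.1632) ≈ 0.8953

0.895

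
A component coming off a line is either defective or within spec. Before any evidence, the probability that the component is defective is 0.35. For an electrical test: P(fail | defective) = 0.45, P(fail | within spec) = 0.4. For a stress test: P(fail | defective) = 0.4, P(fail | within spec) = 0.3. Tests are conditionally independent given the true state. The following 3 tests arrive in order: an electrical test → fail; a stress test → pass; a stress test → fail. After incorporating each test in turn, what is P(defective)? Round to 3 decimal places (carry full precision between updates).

0.409

After an electrical test='fail': P(defective) = 0.45·0.3500 / (0.45·0.3500 + 0.4·0.6500) ≈ 0.3772
After a stress test='pass': P(defective) = 0.6·0.3772 / (0.6·0.3772 + 0.7·0.6228) ≈ 0.3418
After a stress test='fail': P(defective) = 0.4·0.3418 / (0.4·0.3418 + 0.3·0.6582) ≈ 0.4091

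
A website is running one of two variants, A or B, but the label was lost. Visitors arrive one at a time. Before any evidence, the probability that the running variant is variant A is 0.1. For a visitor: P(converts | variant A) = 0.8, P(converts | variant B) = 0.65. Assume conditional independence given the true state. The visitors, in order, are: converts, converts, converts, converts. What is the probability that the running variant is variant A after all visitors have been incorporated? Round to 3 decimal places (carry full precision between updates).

0.203

After 'converts': P(A) = 0.8·0.1000 / (0.8·0.1000 + 0.65·0.9000) ≈ 0.1203
After 'converts': P(A) = 0.8·0.1203 / (0.8·0.1203 + 0.65·0.8797) ≈ 0.1441
After 'converts': P(A) = 0.8·0.1441 / (0.8·0.1441 + 0.65·0.8559) ≈ 0.1716
After 'converts': P(A) = 0.8·0.1716 / (0.8·0.1716 + 0.65·0.8284) ≈ 0.2032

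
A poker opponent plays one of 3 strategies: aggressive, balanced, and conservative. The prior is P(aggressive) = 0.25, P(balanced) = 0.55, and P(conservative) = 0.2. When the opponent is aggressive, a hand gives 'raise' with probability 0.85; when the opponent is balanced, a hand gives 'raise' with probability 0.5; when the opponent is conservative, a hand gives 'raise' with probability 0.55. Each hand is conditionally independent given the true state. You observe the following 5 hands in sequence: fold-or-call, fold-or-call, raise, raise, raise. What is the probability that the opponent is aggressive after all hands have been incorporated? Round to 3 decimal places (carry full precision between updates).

0.126

After 'fold-or-call': normaliser = 0.15·0.2500 + 0.5·0.5500 + 0.45·0.2000; P(aggressive) ≈ 0.0932, P(balanced) ≈ 0.6832, P(conservative) ≈ 0.2236
After 'fold-or-call': normaliser = 0.15·0.0932 + 0.5·0.6832 + 0.45·0.2236; P(aggressive) ≈ 0.0306, P(balanced) ≈ 0.7488, P(conservative) ≈ 0.2206
After 'raise': normaliser = 0.85·0.0306 + 0.5·0.7488 + 0.55·0.2206; P(aggressive) ≈ 0.0499, P(balanced) ≈ 0.7176, P(conservative) ≈ 0.2325
After 'raise': normaliser = 0.85·0.0499 + 0.5·0.7176 + 0.55·0.2325; P(aggressive) ≈ 0.0802, P(balanced) ≈ 0.6781, P(conservative) ≈ 0.2417
After 'raise': normaliser = 0.85·0.0802 + 0.5·0.6781 + 0.55·0.2417; P(aggressive) ≈ 0.1262, P(balanced) ≈ 0.6277, P(conservative) ≈ 0.2461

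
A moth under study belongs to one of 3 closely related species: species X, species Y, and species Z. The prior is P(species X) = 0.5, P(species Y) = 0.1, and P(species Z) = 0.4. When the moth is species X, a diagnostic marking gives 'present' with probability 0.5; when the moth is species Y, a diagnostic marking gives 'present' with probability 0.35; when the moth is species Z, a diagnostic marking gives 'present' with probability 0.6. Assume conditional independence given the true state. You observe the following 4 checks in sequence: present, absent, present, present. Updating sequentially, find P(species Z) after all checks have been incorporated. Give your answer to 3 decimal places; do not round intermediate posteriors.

0.504

After 'present': normaliser = 0.5·0.5000 + 0.35·0.1000 + 0.6·0.4000; P(species X) ≈ 0.4762, P(species Y) ≈ 0.0667, P(species Z) ≈ 0.4571
After 'absent': normaliser = 0.5·0.4762 + 0.65·0.0667 + 0.4·0.4571; P(species X) ≈ 0.5128, P(species Y) ≈ 0.0933, P(species Z) ≈ 0.3938
After 'present': normaliser = 0.5·0.5128 + 0.35·0.0933 + 0.6·0.3938; P(species X) ≈ 0.4880, P(species Y) ≈ 0.0622, P(species Z) ≈ 0.4498
After 'present': normaliser = 0.5·0.4880 + 0.35·0.0622 + 0.6·0.4498; P(species X) ≈ 0.4556, P(species Y) ≈ 0.0406, P(species Z) ≈ 0.5038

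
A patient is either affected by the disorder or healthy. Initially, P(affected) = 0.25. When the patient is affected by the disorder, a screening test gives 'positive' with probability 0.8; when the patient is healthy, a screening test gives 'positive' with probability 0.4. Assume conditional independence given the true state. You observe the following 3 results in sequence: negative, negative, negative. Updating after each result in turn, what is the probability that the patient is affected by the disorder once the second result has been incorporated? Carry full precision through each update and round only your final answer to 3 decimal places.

0.036

Each posterior becomes the prior for the next update.
After 'negative': P(affected) = 0.2·0.2500 / (0.2·0.2500 + 0.6·0.7500) ≈ 0.1000
After 'negative': P(affected) = 0.2·0.1000 / (0.2·0.1000 + 0.6·0.9000) ≈ 0.0357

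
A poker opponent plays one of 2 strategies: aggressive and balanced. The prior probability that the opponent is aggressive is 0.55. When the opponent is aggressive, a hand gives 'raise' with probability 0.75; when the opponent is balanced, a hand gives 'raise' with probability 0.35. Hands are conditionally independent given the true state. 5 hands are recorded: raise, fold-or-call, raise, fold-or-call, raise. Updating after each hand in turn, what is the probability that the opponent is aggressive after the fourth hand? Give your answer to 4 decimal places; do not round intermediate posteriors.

After 'raise': P(aggressive) = 0.75·0.5500 / (0.75·0.5500 + 0.35·0.4500) ≈ 0.7237
After 'fold-or-call': P(aggressive) = 0.25·0.7237 / (0.25·0.7237 + 0.65·0.2763) ≈ 0.5018
After 'raise': P(aggressive) = 0.75·0.5018 / (0.75·0.5018 + 0.35·0.4982) ≈ 0.6834
After 'fold-or-call': P(aggressive) = 0.25·0.6834 / (0.25·0.6834 + 0.65·0.3166) ≈ 0.4536

0.4536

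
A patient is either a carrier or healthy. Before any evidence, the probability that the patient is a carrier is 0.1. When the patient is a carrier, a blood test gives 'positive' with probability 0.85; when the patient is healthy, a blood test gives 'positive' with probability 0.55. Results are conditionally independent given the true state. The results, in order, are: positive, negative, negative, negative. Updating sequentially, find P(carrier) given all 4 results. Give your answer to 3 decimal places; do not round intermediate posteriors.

After 'positive': P(carrier) = 0.85·0.1000 / (0.85·0.1000 + 0.55·0.9000) ≈ 0.1466
After 'negative': P(carrier) = 0.15·0.1466 / (0.15·0.1466 + 0.45·0.8534) ≈ 0.0541
After 'negative': P(carrier) = 0.15·0.0541 / (0.15·0.0541 + 0.45·0.9459) ≈ 0.0187
After 'negative': P(carrier) = 0.15·0.0187 / (0.15·0.0187 + 0.45·0.9813) ≈ 0.0063

0.006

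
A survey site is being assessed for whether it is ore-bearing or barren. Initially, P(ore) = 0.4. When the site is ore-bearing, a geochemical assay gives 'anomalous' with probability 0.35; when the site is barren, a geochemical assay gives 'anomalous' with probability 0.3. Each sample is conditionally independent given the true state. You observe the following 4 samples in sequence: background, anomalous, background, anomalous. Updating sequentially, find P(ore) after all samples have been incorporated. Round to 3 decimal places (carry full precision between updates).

0.439

Apply Bayes' rule sequentially, carrying P(ore) forward.
After 'background': P(ore) = 0.65·0.4000 / (0.65·0.4000 + 0.7·0.6000) ≈ 0.3824
After 'anomalous': P(ore) = 0.35·0.3824 / (0.35·0.3824 + 0.3·0.6176) ≈ 0.4194
After 'background': P(ore) = 0.65·0.4194 / (0.65·0.4194 + 0.7·0.5806) ≈ 0.4014
After 'anomalous': P(ore) = 0.35·0.4014 / (0.35·0.4014 + 0.3·0.5986) ≈ 0.4390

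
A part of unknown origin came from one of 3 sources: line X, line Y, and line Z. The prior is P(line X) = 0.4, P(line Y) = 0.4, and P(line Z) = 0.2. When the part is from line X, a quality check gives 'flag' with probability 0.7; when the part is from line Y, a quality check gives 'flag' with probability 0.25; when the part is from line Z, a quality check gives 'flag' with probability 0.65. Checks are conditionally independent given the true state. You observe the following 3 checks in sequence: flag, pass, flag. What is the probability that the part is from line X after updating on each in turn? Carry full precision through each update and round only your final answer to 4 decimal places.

After 'flag': normaliser = 0.7·0.4000 + 0.25·0.4000 + 0.65·0.2000; P(line X) ≈ 0.5490, P(line Y) ≈ 0.1961, P(line Z) ≈ 0.2549
After 'pass': normaliser = 0.3·0.5490 + 0.75·0.1961 + 0.35·0.2549; P(line X) ≈ 0.4108, P(line Y) ≈ 0.3667, P(line Z) ≈ 0.2225
After 'flag': normaliser = 0.7·0.4108 + 0.25·0.3667 + 0.65·0.2225; P(line X) ≈ 0.5489, P(line Y) ≈ 0.1750, P(line Z) ≈ 0.2761

0.5489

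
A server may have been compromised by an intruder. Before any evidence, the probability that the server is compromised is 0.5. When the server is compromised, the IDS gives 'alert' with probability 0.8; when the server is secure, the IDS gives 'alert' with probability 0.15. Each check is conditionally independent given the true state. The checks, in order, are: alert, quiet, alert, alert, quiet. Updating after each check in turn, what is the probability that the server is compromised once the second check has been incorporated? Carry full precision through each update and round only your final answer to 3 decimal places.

After 'alert': P(compromised) = 0.8·0.5000 / (0.8·0.5000 + 0.15·0.5000) ≈ 0.8421
After 'quiet': P(compromised) = 0.2·0.8421 / (0.2·0.8421 + 0.85·0.1579) ≈ 0.5565

0.557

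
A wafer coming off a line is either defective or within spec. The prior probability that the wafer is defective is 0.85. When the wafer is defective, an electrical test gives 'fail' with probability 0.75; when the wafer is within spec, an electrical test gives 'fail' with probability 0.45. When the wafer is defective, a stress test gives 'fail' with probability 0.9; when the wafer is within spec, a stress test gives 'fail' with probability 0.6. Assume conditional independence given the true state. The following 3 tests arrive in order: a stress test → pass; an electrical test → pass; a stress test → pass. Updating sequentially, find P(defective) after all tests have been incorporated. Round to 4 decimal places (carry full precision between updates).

After a stress test='pass': P(defective) = 0.1·0.8500 / (0.1·0.8500 + 0.4·0.1500) ≈ 0.5862
After an electrical test='pass': P(defective) = 0.25·0.5862 / (0.25·0.5862 + 0.55·0.4138) ≈ 0.3917
After a stress test='pass': P(defective) = 0.1·0.3917 / (0.1·0.3917 + 0.4·0.6083) ≈ 0.1387

0.1387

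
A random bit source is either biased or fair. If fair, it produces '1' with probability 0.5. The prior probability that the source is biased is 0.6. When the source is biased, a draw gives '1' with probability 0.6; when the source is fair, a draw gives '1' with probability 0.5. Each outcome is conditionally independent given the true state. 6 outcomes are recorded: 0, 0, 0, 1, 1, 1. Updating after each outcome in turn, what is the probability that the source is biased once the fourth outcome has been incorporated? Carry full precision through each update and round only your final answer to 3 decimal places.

After '0': P(biased) = 0.4·0.6000 / (0.4·0.6000 + 0.5·0.4000) ≈ 0.5455
After '0': P(biased) = 0.4·0.5455 / (0.4·0.5455 + 0.5·0.4545) ≈ 0.4898
After '0': P(biased) = 0.4·0.4898 / (0.4·0.4898 + 0.5·0.5102) ≈ 0.4344
After '1': P(biased) = 0.6·0.4344 / (0.6·0.4344 + 0.5·0.5656) ≈ 0.4796

0.480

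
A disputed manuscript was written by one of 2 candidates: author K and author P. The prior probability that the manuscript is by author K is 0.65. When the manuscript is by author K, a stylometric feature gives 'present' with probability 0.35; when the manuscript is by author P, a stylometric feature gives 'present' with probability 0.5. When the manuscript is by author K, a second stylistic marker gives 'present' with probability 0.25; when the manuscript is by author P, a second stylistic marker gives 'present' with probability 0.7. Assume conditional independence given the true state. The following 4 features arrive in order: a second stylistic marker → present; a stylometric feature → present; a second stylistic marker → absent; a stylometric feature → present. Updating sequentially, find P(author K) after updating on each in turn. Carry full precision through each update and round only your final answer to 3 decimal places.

After a second stylistic marker='present': P(author K) = 0.25·0.6500 / (0.25·0.6500 + 0.7·0.3500) ≈ 0.3988
After a stylometric feature='present': P(author K) = 0.35·0.3988 / (0.35·0.3988 + 0.5·0.6012) ≈ 0.3171
After a second stylistic marker='absent': P(author K) = 0.75·0.3171 / (0.75·0.3171 + 0.3·0.6829) ≈ 0.5372
After a stylometric feature='present': P(author K) = 0.35·0.5372 / (0.35·0.5372 + 0.5·0.4628) ≈ 0.4483

0.448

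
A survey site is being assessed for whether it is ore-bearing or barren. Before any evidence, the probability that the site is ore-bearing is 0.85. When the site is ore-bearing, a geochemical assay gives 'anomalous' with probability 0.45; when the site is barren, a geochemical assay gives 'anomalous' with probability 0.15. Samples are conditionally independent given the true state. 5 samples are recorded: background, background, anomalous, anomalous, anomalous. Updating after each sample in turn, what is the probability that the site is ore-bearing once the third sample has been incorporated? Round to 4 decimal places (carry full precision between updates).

0.8768

Each posterior becomes the prior for the next update.
After 'background': P(ore) = 0.55·0.8500 / (0.55·0.8500 + 0.85·0.1500) ≈ 0.7857
After 'background': P(ore) = 0.55·0.7857 / (0.55·0.7857 + 0.85·0.2143) ≈ 0.7035
After 'anomalous': P(ore) = 0.45·0.7035 / (0.45·0.7035 + 0.15·0.2965) ≈ 0.8768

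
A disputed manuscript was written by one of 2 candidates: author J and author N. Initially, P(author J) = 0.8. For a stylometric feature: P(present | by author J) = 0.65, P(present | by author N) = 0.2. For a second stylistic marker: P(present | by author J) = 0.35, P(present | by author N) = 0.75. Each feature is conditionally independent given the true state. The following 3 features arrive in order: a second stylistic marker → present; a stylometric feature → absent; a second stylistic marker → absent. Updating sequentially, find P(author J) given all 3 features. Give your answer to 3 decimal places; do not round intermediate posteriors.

0.680

After a second stylistic marker='present': P(author J) = 0.35·0.8000 / (0.35·0.8000 + 0.75·0.2000) ≈ 0.6512
After a stylometric feature='absent': P(author J) = 0.35·0.6512 / (0.35·0.6512 + 0.8·0.3488) ≈ 0.4495
After a second stylistic marker='absent': P(author J) = 0.65·0.4495 / (0.65·0.4495 + 0.25·0.5505) ≈ 0.6798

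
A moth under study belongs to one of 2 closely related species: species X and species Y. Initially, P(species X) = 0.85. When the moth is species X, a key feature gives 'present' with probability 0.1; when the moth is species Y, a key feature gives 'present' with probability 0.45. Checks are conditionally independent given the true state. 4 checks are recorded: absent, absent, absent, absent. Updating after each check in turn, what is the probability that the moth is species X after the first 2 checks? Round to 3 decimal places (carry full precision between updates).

After 'absent': P(species X) = 0.9·0.8500 / (0.9·0.8500 + 0.55·0.1500) ≈ 0.9027
After 'absent': P(species X) = 0.9·0.9027 / (0.9·0.9027 + 0.55·0.0973) ≈ 0.9382

0.938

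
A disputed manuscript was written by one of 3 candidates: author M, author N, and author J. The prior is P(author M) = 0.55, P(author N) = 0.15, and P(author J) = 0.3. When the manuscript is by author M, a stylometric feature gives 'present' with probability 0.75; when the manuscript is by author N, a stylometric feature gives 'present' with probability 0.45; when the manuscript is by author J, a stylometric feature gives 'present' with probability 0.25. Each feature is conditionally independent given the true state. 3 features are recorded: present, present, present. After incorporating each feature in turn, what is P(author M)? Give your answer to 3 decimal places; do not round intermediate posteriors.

0.927

After 'present': normaliser = 0.75·0.5500 + 0.45·0.1500 + 0.25·0.3000; P(author M) ≈ 0.7432, P(author N) ≈ 0.1216, P(author J) ≈ 0.1351
After 'present': normaliser = 0.75·0.7432 + 0.45·0.1216 + 0.25·0.1351; P(author M) ≈ 0.8630, P(author N) ≈ 0.0847, P(author J) ≈ 0.0523
After 'present': normaliser = 0.75·0.8630 + 0.45·0.0847 + 0.25·0.0523; P(author M) ≈ 0.9267, P(author N) ≈ 0.0546, P(author J) ≈ 0.0187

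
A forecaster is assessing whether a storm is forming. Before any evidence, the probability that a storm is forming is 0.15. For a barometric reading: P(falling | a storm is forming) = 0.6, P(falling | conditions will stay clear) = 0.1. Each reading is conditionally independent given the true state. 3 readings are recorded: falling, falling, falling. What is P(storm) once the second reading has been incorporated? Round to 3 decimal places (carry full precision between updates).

After 'falling': P(storm) = 0.6·0.1500 / (0.6·0.1500 + 0.1·0.8500) ≈ 0.5143
After 'falling': P(storm) = 0.6·0.5143 / (0.6·0.5143 + 0.1·0.4857) ≈ 0.8640

0.864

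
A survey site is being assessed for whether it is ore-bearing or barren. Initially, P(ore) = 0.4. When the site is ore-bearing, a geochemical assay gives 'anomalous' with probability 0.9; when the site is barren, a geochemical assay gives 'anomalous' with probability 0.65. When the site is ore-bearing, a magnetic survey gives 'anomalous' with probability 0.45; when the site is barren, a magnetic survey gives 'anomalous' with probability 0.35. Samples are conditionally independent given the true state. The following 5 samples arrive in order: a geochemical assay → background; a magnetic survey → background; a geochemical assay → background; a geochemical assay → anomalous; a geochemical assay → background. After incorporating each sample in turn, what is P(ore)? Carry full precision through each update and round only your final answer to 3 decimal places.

0.018

After a geochemical assay='background': P(ore) = 0.1·0.4000 / (0.1·0.4000 + 0.35·0.6000) ≈ 0.1600
After a magnetic survey='background': P(ore) = 0.55·0.1600 / (0.55·0.1600 + 0.65·0.8400) ≈ 0.1388
After a geochemical assay='background': P(ore) = 0.1·0.1388 / (0.1·0.1388 + 0.35·0.8612) ≈ 0.0440
After a geochemical assay='anomalous': P(ore) = 0.9·0.0440 / (0.9·0.0440 + 0.65·0.9560) ≈ 0.0599
After a geochemical assay='background': P(ore) = 0.1·0.0599 / (0.1·0.0599 + 0.35·0.9401) ≈ 0.0179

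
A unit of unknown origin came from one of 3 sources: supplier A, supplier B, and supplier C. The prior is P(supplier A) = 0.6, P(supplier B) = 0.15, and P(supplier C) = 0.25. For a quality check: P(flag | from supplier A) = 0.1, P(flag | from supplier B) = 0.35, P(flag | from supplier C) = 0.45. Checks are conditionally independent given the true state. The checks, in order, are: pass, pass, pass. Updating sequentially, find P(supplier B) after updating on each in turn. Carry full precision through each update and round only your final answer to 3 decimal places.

0.079

After 'pass': normaliser = 0.9·0.6000 + 0.65·0.1500 + 0.55·0.2500; P(supplier A) ≈ 0.6968, P(supplier B) ≈ 0.1258, P(supplier C) ≈ 0.1774
After 'pass': normaliser = 0.9·0.6968 + 0.65·0.1258 + 0.55·0.1774; P(supplier A) ≈ 0.7776, P(supplier B) ≈ 0.1014, P(supplier C) ≈ 0.1210
After 'pass': normaliser = 0.9·0.7776 + 0.65·0.1014 + 0.55·0.1210; P(supplier A) ≈ 0.8409, P(supplier B) ≈ 0.0792, P(supplier C) ≈ 0.0800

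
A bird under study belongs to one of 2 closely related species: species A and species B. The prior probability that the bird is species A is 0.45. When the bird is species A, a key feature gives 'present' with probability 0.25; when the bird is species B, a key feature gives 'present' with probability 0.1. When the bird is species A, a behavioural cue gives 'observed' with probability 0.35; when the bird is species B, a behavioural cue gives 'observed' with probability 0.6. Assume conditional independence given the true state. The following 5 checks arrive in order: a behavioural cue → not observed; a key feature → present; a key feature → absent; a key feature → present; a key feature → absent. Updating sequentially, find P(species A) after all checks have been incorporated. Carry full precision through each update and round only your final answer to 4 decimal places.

After a behavioural cue='not observed': P(species A) = 0.65·0.4500 / (0.65·0.4500 + 0.4·0.5500) ≈ 0.5707
After a key feature='present': P(species A) = 0.25·0.5707 / (0.25·0.5707 + 0.1·0.4293) ≈ 0.7687
After a key feature='absent': P(species A) = 0.75·0.7687 / (0.75·0.7687 + 0.9·0.2313) ≈ 0.7347
After a key feature='present': P(species A) = 0.25·0.7347 / (0.25·0.7347 + 0.1·0.2653) ≈ 0.8738
After a key feature='absent': P(species A) = 0.75·0.8738 / (0.75·0.8738 + 0.9·0.1262) ≈ 0.8523

0.8523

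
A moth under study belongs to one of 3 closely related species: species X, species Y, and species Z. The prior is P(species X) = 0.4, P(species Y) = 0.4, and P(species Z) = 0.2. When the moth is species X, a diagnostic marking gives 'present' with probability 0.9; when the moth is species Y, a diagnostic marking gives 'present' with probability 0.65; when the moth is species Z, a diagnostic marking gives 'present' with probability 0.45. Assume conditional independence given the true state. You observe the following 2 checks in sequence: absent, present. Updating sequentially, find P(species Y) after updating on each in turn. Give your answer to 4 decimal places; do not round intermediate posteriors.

After 'absent': normaliser = 0.1·0.4000 + 0.35·0.4000 + 0.55·0.2000; P(species X) ≈ 0.1379, P(species Y) ≈ 0.4828, P(species Z) ≈ 0.3793
After 'present': normaliser = 0.9·0.1379 + 0.65·0.4828 + 0.45·0.3793; P(species X) ≈ 0.2040, P(species Y) ≈ 0.5156, P(species Z) ≈ 0.2805

0.5156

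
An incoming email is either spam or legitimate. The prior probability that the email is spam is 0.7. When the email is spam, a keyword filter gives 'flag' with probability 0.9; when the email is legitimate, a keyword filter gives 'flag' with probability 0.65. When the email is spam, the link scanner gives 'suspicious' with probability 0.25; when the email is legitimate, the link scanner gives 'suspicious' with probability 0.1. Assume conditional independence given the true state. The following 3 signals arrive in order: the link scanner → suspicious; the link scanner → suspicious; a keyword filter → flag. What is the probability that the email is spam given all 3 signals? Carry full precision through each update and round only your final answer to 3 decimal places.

After the link scanner='suspicious': P(spam) = 0.25·0.7000 / (0.25·0.7000 + 0.1·0.3000) ≈ 0.8537
After the link scanner='suspicious': P(spam) = 0.25·0.8537 / (0.25·0.8537 + 0.1·0.1463) ≈ 0.9358
After a keyword filter='flag': P(spam) = 0.9·0.9358 / (0.9·0.9358 + 0.65·0.0642) ≈ 0.9528

0.953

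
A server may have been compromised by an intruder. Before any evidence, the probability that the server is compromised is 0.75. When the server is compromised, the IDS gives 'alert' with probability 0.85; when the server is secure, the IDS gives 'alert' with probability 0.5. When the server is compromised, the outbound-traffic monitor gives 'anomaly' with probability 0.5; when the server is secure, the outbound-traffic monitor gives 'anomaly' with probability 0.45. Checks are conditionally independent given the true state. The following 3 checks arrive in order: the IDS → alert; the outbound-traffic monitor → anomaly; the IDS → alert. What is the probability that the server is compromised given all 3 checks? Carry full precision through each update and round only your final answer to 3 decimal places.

Each posterior becomes the prior for the next update.
After the IDS='alert': P(compromised) = 0.85·0.7500 / (0.85·0.7500 + 0.5·0.2500) ≈ 0.8361
After the outbound-traffic monitor='anomaly': P(compromised) = 0.5·0.8361 / (0.5·0.8361 + 0.45·0.1639) ≈ 0.8500
After the IDS='alert': P(compromised) = 0.85·0.8500 / (0.85·0.8500 + 0.5·0.1500) ≈ 0.9060

0.906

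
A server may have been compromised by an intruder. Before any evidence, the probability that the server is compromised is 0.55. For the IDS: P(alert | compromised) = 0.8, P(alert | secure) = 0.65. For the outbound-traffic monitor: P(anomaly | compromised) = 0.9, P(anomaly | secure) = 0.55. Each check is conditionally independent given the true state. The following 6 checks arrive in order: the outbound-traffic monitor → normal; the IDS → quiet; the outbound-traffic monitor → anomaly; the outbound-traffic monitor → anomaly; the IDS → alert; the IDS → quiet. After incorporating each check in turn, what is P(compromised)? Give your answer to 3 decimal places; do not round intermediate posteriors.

Apply Bayes' rule sequentially, carrying P(compromised) forward.
After the outbound-traffic monitor='normal': P(compromised) = 0.1·0.5500 / (0.1·0.5500 + 0.45·0.4500) ≈ 0.2136
After the IDS='quiet': P(compromised) = 0.2·0.2136 / (0.2·0.2136 + 0.35·0.7864) ≈ 0.1344
After the outbound-traffic monitor='anomaly': P(compromised) = 0.9·0.1344 / (0.9·0.1344 + 0.55·0.8656) ≈ 0.2025
After the outbound-traffic monitor='anomaly': P(compromised) = 0.9·0.2025 / (0.9·0.2025 + 0.55·0.7975) ≈ 0.2936
After the IDS='alert': P(compromised) = 0.8·0.2936 / (0.8·0.2936 + 0.65·0.7064) ≈ 0.3384
After the IDS='quiet': P(compromised) = 0.2·0.3384 / (0.2·0.3384 + 0.35·0.6616) ≈ 0.2262

0.226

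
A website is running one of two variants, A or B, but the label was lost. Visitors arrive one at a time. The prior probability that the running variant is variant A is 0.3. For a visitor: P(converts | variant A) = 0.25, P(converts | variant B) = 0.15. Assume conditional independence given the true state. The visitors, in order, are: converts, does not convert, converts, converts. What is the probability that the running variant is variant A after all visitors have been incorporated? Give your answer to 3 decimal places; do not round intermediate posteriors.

After 'converts': P(A) = 0.25·0.3000 / (0.25·0.3000 + 0.15·0.7000) ≈ 0.4167
After 'does not convert': P(A) = 0.75·0.4167 / (0.75·0.4167 + 0.85·0.5833) ≈ 0.3866
After 'converts': P(A) = 0.25·0.3866 / (0.25·0.3866 + 0.15·0.6134) ≈ 0.5123
After 'converts': P(A) = 0.25·0.5123 / (0.25·0.5123 + 0.15·0.4877) ≈ 0.6365

0.636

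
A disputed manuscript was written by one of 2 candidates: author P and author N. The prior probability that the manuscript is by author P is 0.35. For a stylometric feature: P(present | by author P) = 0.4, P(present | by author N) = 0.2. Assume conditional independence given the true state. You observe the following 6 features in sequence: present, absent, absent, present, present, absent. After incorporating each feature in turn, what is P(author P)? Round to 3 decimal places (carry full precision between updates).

After 'present': P(author P) = 0.4·0.3500 / (0.4·0.3500 + 0.2·0.6500) ≈ 0.5185
After 'absent': P(author P) = 0.6·0.5185 / (0.6·0.5185 + 0.8·0.4815) ≈ 0.4468
After 'absent': P(author P) = 0.6·0.4468 / (0.6·0.4468 + 0.8·0.5532) ≈ 0.3772
After 'present': P(author P) = 0.4·0.3772 / (0.4·0.3772 + 0.2·0.6228) ≈ 0.5478
After 'present': P(author P) = 0.4·0.5478 / (0.4·0.5478 + 0.2·0.4522) ≈ 0.7079
After 'absent': P(author P) = 0.6·0.7079 / (0.6·0.7079 + 0.8·0.2921) ≈ 0.6451

0.645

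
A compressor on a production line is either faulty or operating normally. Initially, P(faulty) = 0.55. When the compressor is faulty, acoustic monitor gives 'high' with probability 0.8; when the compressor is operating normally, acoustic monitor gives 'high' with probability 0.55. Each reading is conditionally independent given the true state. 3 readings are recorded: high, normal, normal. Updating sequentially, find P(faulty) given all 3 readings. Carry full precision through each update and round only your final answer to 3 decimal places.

0.260

Apply Bayes' rule sequentially, carrying P(faulty) forward.
After 'high': P(faulty) = 0.8·0.5500 / (0.8·0.5500 + 0.55·0.4500) ≈ 0.6400
After 'normal': P(faulty) = 0.2·0.6400 / (0.2·0.6400 + 0.45·0.3600) ≈ 0.4414
After 'normal': P(faulty) = 0.2·0.4414 / (0.2·0.4414 + 0.45·0.5586) ≈ 0.2599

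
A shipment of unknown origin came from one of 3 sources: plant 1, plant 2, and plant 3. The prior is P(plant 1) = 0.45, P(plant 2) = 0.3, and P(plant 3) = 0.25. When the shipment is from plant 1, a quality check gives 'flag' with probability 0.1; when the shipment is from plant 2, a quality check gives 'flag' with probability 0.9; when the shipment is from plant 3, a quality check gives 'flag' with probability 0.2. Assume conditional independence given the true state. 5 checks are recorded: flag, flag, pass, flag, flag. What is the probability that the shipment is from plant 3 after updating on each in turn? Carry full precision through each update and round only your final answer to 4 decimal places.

0.0160

Apply Bayes' rule sequentially, carrying P(plant 3) forward.
After 'flag': normaliser = 0.1·0.4500 + 0.9·0.3000 + 0.2·0.2500; P(plant 1) ≈ 0.1233, P(plant 2) ≈ 0.7397, P(plant 3) ≈ 0.1370
After 'flag': normaliser = 0.1·0.1233 + 0.9·0.7397 + 0.2·0.1370; P(plant 1) ≈ 0.0175, P(plant 2) ≈ 0.9437, P(plant 3) ≈ 0.0388
After 'pass': normaliser = 0.9·0.0175 + 0.1·0.9437 + 0.8·0.0388; P(plant 1) ≈ 0.1114, P(plant 2) ≈ 0.6685, P(plant 3) ≈ 0.2201
After 'flag': normaliser = 0.1·0.1114 + 0.9·0.6685 + 0.2·0.2201; P(plant 1) ≈ 0.0170, P(plant 2) ≈ 0.9160, P(plant 3) ≈ 0.0670
After 'flag': normaliser = 0.1·0.0170 + 0.9·0.9160 + 0.2·0.0670; P(plant 1) ≈ 0.0020, P(plant 2) ≈ 0.9820, P(plant 3) ≈ 0.0160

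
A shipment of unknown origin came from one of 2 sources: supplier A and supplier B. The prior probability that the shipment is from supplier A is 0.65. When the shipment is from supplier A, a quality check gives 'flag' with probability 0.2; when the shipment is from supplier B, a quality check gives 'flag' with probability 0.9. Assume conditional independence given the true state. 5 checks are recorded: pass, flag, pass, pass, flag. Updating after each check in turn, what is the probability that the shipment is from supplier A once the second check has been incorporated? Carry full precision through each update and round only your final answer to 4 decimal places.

0.7675

Each posterior becomes the prior for the next update.
After 'pass': P(supplier A) = 0.8·0.6500 / (0.8·0.6500 + 0.1·0.3500) ≈ 0.9369
After 'flag': P(supplier A) = 0.2·0.9369 / (0.2·0.9369 + 0.9·0.0631) ≈ 0.7675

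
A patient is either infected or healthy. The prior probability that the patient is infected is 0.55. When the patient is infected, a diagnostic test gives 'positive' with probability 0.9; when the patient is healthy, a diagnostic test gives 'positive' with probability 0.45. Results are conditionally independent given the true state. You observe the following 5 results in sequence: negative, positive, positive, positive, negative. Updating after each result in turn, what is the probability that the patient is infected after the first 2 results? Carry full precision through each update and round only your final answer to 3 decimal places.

0.308

After 'negative': P(infected) = 0.1·0.5500 / (0.1·0.5500 + 0.55·0.4500) ≈ 0.1818
After 'positive': P(infected) = 0.9·0.1818 / (0.9·0.1818 + 0.45·0.8182) ≈ 0.3077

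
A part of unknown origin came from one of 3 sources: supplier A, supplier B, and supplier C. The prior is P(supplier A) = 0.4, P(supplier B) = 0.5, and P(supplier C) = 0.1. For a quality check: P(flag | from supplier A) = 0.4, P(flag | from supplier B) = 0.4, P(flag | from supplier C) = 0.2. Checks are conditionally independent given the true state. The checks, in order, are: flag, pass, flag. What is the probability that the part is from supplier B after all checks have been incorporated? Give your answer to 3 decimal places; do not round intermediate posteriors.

After 'flag': normaliser = 0.4·0.4000 + 0.4·0.5000 + 0.2·0.1000; P(supplier A) ≈ 0.4211, P(supplier B) ≈ 0.5263, P(supplier C) ≈ 0.0526
After 'pass': normaliser = 0.6·0.4211 + 0.6·0.5263 + 0.8·0.0526; P(supplier A) ≈ 0.4138, P(supplier B) ≈ 0.5172, P(supplier C) ≈ 0.0690
After 'flag': normaliser = 0.4·0.4138 + 0.4·0.5172 + 0.2·0.0690; P(supplier A) ≈ 0.4286, P(supplier B) ≈ 0.5357, P(supplier C) ≈ 0.0357

0.536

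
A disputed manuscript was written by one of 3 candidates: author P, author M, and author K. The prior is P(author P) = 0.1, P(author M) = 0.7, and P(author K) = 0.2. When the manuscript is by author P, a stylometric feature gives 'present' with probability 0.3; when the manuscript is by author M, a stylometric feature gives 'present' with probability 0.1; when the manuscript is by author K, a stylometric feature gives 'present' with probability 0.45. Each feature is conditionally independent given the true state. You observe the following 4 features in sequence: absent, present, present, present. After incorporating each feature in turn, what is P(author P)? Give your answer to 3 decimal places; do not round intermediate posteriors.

0.151

After 'absent': normaliser = 0.7·0.1000 + 0.9·0.7000 + 0.55·0.2000; P(author P) ≈ 0.0864, P(author M) ≈ 0.7778, P(author K) ≈ 0.1358
After 'present': normaliser = 0.3·0.0864 + 0.1·0.7778 + 0.45·0.1358; P(author P) ≈ 0.1573, P(author M) ≈ 0.4719, P(author K) ≈ 0.3708
After 'present': normaliser = 0.3·0.1573 + 0.1·0.4719 + 0.45·0.3708; P(author P) ≈ 0.1806, P(author M) ≈ 0.1806, P(author K) ≈ 0.6387
After 'present': normaliser = 0.3·0.1806 + 0.1·0.1806 + 0.45·0.6387; P(author P) ≈ 0.1507, P(author M) ≈ 0.0502, P(author K) ≈ 0.7991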